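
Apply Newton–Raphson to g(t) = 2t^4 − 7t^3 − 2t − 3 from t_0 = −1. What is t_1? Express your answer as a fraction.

−23/31

g'(t) = 8t^3 − 21t^2 − 2.
g(−1) = 8, g'(−1) = −31, so t_1 = (−1) − 8/(−31) = −23/31.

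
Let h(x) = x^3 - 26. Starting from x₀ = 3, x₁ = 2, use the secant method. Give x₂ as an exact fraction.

h(3) = 1, h(2) = -18. x₂ = 2 - (-18)·(2 - 3)/((-18) - 1) = 56/19.

56/19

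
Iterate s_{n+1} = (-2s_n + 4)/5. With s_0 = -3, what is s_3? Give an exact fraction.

s_1 = (-2·(-3) + 4)/5 = 2.
s_2 = (-2·2 + 4)/5 = 0.
s_3 = (-2·0 + 4)/5 = 4/5.

4/5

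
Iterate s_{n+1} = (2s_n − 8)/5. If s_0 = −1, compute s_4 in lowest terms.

s_1 = (2·(−1) − 8)/5 = −2.
s_2 = (2·(−2) − 8)/5 = −12/5.
s_3 = (2·(−12/5) − 8)/5 = −64/25.
s_4 = (2·(−64/25) − 8)/5 = −328/125.

−328/125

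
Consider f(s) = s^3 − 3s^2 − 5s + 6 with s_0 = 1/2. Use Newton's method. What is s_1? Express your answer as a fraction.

f'(s) = 3s^2 − 6s − 5.
f(1/2) = 23/8, f'(1/2) = −29/4, so s_1 = (1/2) − (23/8)/(−29/4) = 26/29.

26/29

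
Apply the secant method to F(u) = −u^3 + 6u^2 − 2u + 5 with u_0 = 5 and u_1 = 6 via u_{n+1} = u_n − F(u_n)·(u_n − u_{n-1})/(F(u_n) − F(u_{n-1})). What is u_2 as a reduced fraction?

155/27

F(5) = 20, F(6) = −7. u_2 = 6 − (−7)·(6 − 5)/((−7) − 20) = 155/27.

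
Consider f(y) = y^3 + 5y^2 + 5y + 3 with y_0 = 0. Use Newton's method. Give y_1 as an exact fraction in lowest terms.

−3/5

f'(y) = 3y^2 + 10y + 5.
f(0) = 3, f'(0) = 5, so y_1 = 0 − 3/5 = −3/5.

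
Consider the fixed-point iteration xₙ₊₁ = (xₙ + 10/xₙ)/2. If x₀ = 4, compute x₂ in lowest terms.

x₁ = (4 + 10/4)/2 = 13/4.
x₂ = (13/4 + 10/(13/4))/2 = 329/104.

329/104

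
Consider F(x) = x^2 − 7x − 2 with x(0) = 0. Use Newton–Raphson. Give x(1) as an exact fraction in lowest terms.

F'(x) = 2x − 7.
F(0) = −2, F'(0) = −7, so x(1) = 0 − (−2)/(−7) = −2/7.

−2/7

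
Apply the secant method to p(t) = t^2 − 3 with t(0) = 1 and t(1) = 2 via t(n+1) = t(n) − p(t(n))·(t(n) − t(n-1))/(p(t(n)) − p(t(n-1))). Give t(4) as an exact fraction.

97/56

p(1) = −2, p(2) = 1. t(2) = 2 − 1·(2 − 1)/(1 − (−2)) = 5/3.
p(2) = 1, p(5/3) = −2/9. t(3) = (5/3) − (−2/9)·((5/3) − 2)/((−2/9) − 1) = 19/11.
p(5/3) = −2/9, p(19/11) = −2/121. t(4) = (19/11) − (−2/121)·((19/11) − (5/3))/((−2/121) − (−2/9)) = 97/56.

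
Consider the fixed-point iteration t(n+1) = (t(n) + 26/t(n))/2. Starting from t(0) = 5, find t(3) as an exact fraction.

t(1) = (5 + 26/5)/2 = 51/10.
t(2) = (51/10 + 26/(51/10))/2 = 5201/1020.
t(3) = (5201/1020 + 26/(5201/1020))/2 = 54100801/10610040.

54100801/10610040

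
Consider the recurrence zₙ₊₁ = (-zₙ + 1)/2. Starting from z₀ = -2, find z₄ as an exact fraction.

3/16

z₁ = (-(-2) + 1)/2 = 3/2.
z₂ = (-(3/2) + 1)/2 = -1/4.
z₃ = (-(-1/4) + 1)/2 = 5/8.
z₄ = (-(5/8) + 1)/2 = 3/16.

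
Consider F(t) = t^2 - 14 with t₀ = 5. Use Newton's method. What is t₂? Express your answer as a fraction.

F'(t) = 2t.
F(5) = 11, F'(5) = 10, so t₁ = 5 - 11/10 = 39/10.
F(39/10) = 121/100, F'(39/10) = 39/5, so t₂ = (39/10) - (121/100)/(39/5) = 2921/780.

2921/780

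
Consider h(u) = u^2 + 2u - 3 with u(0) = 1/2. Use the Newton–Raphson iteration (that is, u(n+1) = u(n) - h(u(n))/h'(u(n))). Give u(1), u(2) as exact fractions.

h'(u) = 2u + 2.
h(1/2) = -7/4, h'(1/2) = 3, so u(1) = (1/2) - (-7/4)/3 = 13/12.
h(13/12) = 49/144, h'(13/12) = 25/6, so u(2) = (13/12) - (49/144)/(25/6) = 601/600.

u(1) = 13/12, u(2) = 601/600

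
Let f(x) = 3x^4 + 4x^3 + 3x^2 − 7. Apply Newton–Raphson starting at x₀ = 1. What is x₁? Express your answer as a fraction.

9/10

f'(x) = 12x^3 + 12x^2 + 6x.
f(1) = 3, f'(1) = 30, so x₁ = 1 − 3/30 = 9/10.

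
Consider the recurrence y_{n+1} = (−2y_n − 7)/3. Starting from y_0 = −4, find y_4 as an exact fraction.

y_1 = (−2·(−4) − 7)/3 = 1/3.
y_2 = (−2·(1/3) − 7)/3 = −23/9.
y_3 = (−2·(−23/9) − 7)/3 = −17/27.
y_4 = (−2·(−17/27) − 7)/3 = −155/81.

−155/81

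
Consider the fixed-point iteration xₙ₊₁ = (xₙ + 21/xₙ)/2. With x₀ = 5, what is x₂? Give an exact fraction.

527/115

x₁ = (5 + 21/5)/2 = 23/5.
x₂ = (23/5 + 21/(23/5))/2 = 527/115.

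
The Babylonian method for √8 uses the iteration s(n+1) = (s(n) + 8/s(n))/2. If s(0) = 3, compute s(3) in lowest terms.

s(1) = (3 + 8/3)/2 = 17/6.
s(2) = (17/6 + 8/(17/6))/2 = 577/204.
s(3) = (577/204 + 8/(577/204))/2 = 665857/235416.

665857/235416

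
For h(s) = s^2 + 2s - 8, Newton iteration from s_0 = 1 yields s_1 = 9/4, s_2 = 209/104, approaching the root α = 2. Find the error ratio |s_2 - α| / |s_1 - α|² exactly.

s_1 - α = 9/4 - 2 = 1/4, so |s_1 - α| = 1/4.
s_2 - α = 209/104 - 2 = 1/104, so |s_2 - α| = 1/104.
|s_1 - α|² = 1/16.
Ratio = (1/104) / (1/16) = 2/13.

2/13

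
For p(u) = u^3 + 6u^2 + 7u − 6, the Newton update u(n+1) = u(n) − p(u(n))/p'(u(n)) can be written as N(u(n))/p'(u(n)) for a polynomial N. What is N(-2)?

p'(u) = 3u^2 + 12u + 7.
N(u) = u·p'(u) − p(u) = u·(3u^2 + 12u + 7) − (u^3 + 6u^2 + 7u − 6) = 2u^3 + 6u^2 + 6.
N(-2) = 14.

14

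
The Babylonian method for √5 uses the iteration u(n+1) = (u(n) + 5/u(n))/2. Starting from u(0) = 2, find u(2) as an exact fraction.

161/72

u(1) = (2 + 5/2)/2 = 9/4.
u(2) = (9/4 + 5/(9/4))/2 = 161/72.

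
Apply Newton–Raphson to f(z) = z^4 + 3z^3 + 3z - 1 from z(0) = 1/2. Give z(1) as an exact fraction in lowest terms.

f'(z) = 4z^3 + 9z^2 + 3.
f(1/2) = 15/16, f'(1/2) = 23/4, so z(1) = (1/2) - (15/16)/(23/4) = 31/92.

31/92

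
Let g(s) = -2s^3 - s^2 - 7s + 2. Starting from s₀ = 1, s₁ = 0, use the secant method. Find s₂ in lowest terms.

g(1) = -8, g(0) = 2. s₂ = 0 - 2·(0 - 1)/(2 - (-8)) = 1/5.

1/5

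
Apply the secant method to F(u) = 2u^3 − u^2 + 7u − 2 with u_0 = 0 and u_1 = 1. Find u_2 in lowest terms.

F(0) = −2, F(1) = 6. u_2 = 1 − 6·(1 − 0)/(6 − (−2)) = 1/4.

1/4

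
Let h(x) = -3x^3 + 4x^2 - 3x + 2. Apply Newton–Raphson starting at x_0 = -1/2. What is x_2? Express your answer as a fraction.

h'(x) = -9x^2 + 8x - 3.
h(-1/2) = 39/8, h'(-1/2) = -37/4, so x_1 = (-1/2) - (39/8)/(-37/4) = 1/37.
h(1/37) = 97344/50653, h'(1/37) = -3820/1369, so x_2 = (1/37) - (97344/50653)/(-3820/1369) = 25291/35335.

25291/35335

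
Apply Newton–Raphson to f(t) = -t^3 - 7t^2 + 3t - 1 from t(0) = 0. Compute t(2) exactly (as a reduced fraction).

f'(t) = -3t^2 - 14t + 3.
f(0) = -1, f'(0) = 3, so t(1) = 0 - (-1)/3 = 1/3.
f(1/3) = -22/27, f'(1/3) = -2, so t(2) = (1/3) - (-22/27)/(-2) = -2/27.

-2/27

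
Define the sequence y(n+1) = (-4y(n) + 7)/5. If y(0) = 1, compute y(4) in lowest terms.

y(1) = (-4·1 + 7)/5 = 3/5.
y(2) = (-4·(3/5) + 7)/5 = 23/25.
y(3) = (-4·(23/25) + 7)/5 = 83/125.
y(4) = (-4·(83/125) + 7)/5 = 543/625.

543/625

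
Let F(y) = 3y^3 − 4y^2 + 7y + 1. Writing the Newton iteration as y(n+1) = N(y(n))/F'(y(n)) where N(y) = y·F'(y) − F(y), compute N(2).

F'(y) = 9y^2 − 8y + 7.
N(y) = y·F'(y) − F(y) = y·(9y^2 − 8y + 7) − (3y^3 − 4y^2 + 7y + 1) = 6y^3 − 4y^2 − 1.
N(2) = 31.

31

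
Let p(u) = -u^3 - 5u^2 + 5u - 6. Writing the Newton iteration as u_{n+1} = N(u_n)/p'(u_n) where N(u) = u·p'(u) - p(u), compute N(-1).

3

p'(u) = -3u^2 - 10u + 5.
N(u) = u·p'(u) - p(u) = u·(-3u^2 - 10u + 5) - (-u^3 - 5u^2 + 5u - 6) = -2u^3 - 5u^2 + 6.
N(-1) = 3.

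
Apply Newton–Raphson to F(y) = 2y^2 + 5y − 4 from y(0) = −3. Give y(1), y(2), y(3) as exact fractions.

y(1) = −22/7, y(2) = −1164/371, y(3) = −3260356/1039171

F'(y) = 4y + 5.
F(−3) = −1, F'(−3) = −7, so y(1) = (−3) − (−1)/(−7) = −22/7.
F(−22/7) = 2/49, F'(−22/7) = −53/7, so y(2) = (−22/7) − (2/49)/(−53/7) = −1164/371.
F(−1164/371) = 8/137641, F'(−1164/371) = −2801/371, so y(3) = (−1164/371) − (8/137641)/(−2801/371) = −3260356/1039171.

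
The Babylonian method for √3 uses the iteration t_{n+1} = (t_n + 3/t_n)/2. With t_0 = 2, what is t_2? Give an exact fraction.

97/56

t_1 = (2 + 3/2)/2 = 7/4.
t_2 = (7/4 + 3/(7/4))/2 = 97/56.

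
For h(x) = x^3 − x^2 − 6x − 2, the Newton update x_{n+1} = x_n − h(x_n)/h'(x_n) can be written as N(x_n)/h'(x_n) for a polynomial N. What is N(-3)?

−61

h'(x) = 3x^2 − 2x − 6.
N(x) = x·h'(x) − h(x) = x·(3x^2 − 2x − 6) − (x^3 − x^2 − 6x − 2) = 2x^3 − x^2 + 2.
N(-3) = −61.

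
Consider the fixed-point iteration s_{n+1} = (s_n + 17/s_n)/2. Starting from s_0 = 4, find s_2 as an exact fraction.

2177/528

s_1 = (4 + 17/4)/2 = 33/8.
s_2 = (33/8 + 17/(33/8))/2 = 2177/528.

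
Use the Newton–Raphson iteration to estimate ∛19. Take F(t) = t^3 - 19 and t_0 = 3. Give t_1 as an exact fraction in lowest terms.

73/27

F'(t) = 3t^2.
F(3) = 8, F'(3) = 27, so t_1 = 3 - 8/27 = 73/27.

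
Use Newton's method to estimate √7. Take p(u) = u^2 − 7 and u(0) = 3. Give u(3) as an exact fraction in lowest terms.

32257/12192

p'(u) = 2u.
p(3) = 2, p'(3) = 6, so u(1) = 3 − 2/6 = 8/3.
p(8/3) = 1/9, p'(8/3) = 16/3, so u(2) = (8/3) − (1/9)/(16/3) = 127/48.
p(127/48) = 1/2304, p'(127/48) = 127/24, so u(3) = (127/48) − (1/2304)/(127/24) = 32257/12192.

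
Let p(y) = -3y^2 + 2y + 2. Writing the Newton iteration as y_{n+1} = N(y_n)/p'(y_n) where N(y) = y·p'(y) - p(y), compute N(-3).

p'(y) = -6y + 2.
N(y) = y·p'(y) - p(y) = y·(-6y + 2) - (-3y^2 + 2y + 2) = -3y^2 - 2.
N(-3) = -29.

-29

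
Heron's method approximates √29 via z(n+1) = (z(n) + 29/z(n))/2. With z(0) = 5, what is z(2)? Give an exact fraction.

727/135

z(1) = (5 + 29/5)/2 = 27/5.
z(2) = (27/5 + 29/(27/5))/2 = 727/135.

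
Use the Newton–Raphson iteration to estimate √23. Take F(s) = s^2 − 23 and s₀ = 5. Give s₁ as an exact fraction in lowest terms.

F'(s) = 2s.
F(5) = 2, F'(5) = 10, so s₁ = 5 − 2/10 = 24/5.

24/5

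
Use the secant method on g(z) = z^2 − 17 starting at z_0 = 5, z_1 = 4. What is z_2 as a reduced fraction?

g(5) = 8, g(4) = −1. z_2 = 4 − (−1)·(4 − 5)/((−1) − 8) = 37/9.

37/9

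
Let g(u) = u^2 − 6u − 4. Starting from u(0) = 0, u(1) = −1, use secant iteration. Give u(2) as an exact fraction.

−4/7

g(0) = −4, g(−1) = 3. u(2) = (−1) − 3·((−1) − 0)/(3 − (−4)) = −4/7.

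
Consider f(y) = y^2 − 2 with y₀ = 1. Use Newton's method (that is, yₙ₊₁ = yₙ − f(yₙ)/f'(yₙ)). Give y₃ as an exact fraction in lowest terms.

577/408

f'(y) = 2y.
f(1) = −1, f'(1) = 2, so y₁ = 1 − (−1)/2 = 3/2.
f(3/2) = 1/4, f'(3/2) = 3, so y₂ = (3/2) − (1/4)/3 = 17/12.
f(17/12) = 1/144, f'(17/12) = 17/6, so y₃ = (17/12) − (1/144)/(17/6) = 577/408.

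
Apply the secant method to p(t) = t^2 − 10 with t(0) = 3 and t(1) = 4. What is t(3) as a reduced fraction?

p(3) = −1, p(4) = 6. t(2) = 4 − 6·(4 − 3)/(6 − (−1)) = 22/7.
p(4) = 6, p(22/7) = −6/49. t(3) = (22/7) − (−6/49)·((22/7) − 4)/((−6/49) − 6) = 79/25.

79/25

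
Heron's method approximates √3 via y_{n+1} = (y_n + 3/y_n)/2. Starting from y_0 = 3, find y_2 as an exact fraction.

7/4

y_1 = (3 + 3/3)/2 = 2.
y_2 = (2 + 3/2)/2 = 7/4.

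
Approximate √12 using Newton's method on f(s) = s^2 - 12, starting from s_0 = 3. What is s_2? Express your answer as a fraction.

97/28

f'(s) = 2s.
f(3) = -3, f'(3) = 6, so s_1 = 3 - (-3)/6 = 7/2.
f(7/2) = 1/4, f'(7/2) = 7, so s_2 = (7/2) - (1/4)/7 = 97/28.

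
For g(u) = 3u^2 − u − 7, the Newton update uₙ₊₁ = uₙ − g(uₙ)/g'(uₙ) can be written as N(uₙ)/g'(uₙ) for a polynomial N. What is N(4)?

55

g'(u) = 6u − 1.
N(u) = u·g'(u) − g(u) = u·(6u − 1) − (3u^2 − u − 7) = 3u^2 + 7.
N(4) = 55.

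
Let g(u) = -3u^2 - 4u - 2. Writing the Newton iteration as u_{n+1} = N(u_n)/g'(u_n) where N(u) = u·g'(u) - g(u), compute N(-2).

g'(u) = -6u - 4.
N(u) = u·g'(u) - g(u) = u·(-6u - 4) - (-3u^2 - 4u - 2) = -3u^2 + 2.
N(-2) = -10.

-10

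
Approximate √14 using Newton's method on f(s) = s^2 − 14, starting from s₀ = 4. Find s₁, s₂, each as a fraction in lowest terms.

f'(s) = 2s.
f(4) = 2, f'(4) = 8, so s₁ = 4 − 2/8 = 15/4.
f(15/4) = 1/16, f'(15/4) = 15/2, so s₂ = (15/4) − (1/16)/(15/2) = 449/120.

s₁ = 15/4, s₂ = 449/120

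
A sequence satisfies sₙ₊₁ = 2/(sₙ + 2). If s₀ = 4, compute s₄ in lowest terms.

20/27

s₁ = 2/(4 + 2) = 1/3.
s₂ = 2/(1/3 + 2) = 6/7.
s₃ = 2/(6/7 + 2) = 7/10.
s₄ = 2/(7/10 + 2) = 20/27.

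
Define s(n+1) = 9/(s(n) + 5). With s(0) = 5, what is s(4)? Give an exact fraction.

s(1) = 9/(5 + 5) = 9/10.
s(2) = 9/(9/10 + 5) = 90/59.
s(3) = 9/(90/59 + 5) = 531/385.
s(4) = 9/(531/385 + 5) = 3465/2456.

3465/2456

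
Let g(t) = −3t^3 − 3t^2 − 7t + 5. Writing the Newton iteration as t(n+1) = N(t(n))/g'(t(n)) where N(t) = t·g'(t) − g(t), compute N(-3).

130

g'(t) = −9t^2 − 6t − 7.
N(t) = t·g'(t) − g(t) = t·(−9t^2 − 6t − 7) − (−3t^3 − 3t^2 − 7t + 5) = −6t^3 − 3t^2 − 5.
N(-3) = 130.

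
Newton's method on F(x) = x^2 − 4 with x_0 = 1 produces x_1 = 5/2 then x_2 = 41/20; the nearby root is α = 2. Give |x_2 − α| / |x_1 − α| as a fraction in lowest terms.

1/10

x_1 − α = 5/2 − 2 = 1/2, so |x_1 − α| = 1/2.
x_2 − α = 41/20 − 2 = 1/20, so |x_2 − α| = 1/20.
Ratio = (1/20) / (1/2) = 1/10.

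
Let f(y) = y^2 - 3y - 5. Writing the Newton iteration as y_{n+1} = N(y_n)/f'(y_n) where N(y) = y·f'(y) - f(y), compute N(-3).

14

f'(y) = 2y - 3.
N(y) = y·f'(y) - f(y) = y·(2y - 3) - (y^2 - 3y - 5) = y^2 + 5.
N(-3) = 14.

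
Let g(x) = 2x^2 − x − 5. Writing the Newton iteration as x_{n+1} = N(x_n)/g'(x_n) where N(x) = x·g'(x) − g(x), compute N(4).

37

g'(x) = 4x − 1.
N(x) = x·g'(x) − g(x) = x·(4x − 1) − (2x^2 − x − 5) = 2x^2 + 5.
N(4) = 37.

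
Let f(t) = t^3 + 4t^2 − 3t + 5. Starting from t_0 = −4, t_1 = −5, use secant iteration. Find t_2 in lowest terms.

f(−4) = 17, f(−5) = −5. t_2 = (−5) − (−5)·((−5) − (−4))/((−5) − 17) = −105/22.

−105/22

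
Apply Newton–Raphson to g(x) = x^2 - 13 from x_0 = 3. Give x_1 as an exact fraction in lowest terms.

11/3

g'(x) = 2x.
g(3) = -4, g'(3) = 6, so x_1 = 3 - (-4)/6 = 11/3.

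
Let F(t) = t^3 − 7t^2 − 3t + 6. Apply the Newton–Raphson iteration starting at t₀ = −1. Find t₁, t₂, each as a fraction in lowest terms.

t₁ = −15/14, t₂ = −7544/7063

F'(t) = 3t^2 − 14t − 3.
F(−1) = 1, F'(−1) = 14, so t₁ = (−1) − 1/14 = −15/14.
F(−15/14) = −141/2744, F'(−15/14) = 3027/196, so t₂ = (−15/14) − (−141/2744)/(3027/196) = −7544/7063.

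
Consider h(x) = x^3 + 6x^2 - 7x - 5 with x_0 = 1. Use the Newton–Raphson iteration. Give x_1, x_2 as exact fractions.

h'(x) = 3x^2 + 12x - 7.
h(1) = -5, h'(1) = 8, so x_1 = 1 - (-5)/8 = 13/8.
h(13/8) = 1925/512, h'(13/8) = 1307/64, so x_2 = (13/8) - (1925/512)/(1307/64) = 7533/5228.

x_1 = 13/8, x_2 = 7533/5228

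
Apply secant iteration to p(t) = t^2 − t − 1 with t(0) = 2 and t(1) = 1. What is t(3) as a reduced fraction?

5/3

p(2) = 1, p(1) = −1. t(2) = 1 − (−1)·(1 − 2)/((−1) − 1) = 3/2.
p(1) = −1, p(3/2) = −1/4. t(3) = (3/2) − (−1/4)·((3/2) − 1)/((−1/4) − (−1)) = 5/3.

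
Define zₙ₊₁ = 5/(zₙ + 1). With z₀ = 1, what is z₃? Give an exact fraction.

35/17

z₁ = 5/(1 + 1) = 5/2.
z₂ = 5/(5/2 + 1) = 10/7.
z₃ = 5/(10/7 + 1) = 35/17.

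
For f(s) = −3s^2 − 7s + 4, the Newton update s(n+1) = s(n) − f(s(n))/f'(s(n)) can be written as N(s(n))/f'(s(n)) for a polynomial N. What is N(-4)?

f'(s) = −6s − 7.
N(s) = s·f'(s) − f(s) = s·(−6s − 7) − (−3s^2 − 7s + 4) = −3s^2 − 4.
N(-4) = −52.

−52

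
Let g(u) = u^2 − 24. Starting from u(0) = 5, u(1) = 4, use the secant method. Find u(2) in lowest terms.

44/9

g(5) = 1, g(4) = −8. u(2) = 4 − (−8)·(4 − 5)/((−8) − 1) = 44/9.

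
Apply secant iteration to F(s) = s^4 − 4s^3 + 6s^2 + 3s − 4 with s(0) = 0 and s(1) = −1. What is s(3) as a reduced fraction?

−87/119

F(0) = −4, F(−1) = 4. s(2) = (−1) − 4·((−1) − 0)/(4 − (−4)) = −1/2.
F(−1) = 4, F(−1/2) = −55/16. s(3) = (−1/2) − (−55/16)·((−1/2) − (−1))/((−55/16) − 4) = −87/119.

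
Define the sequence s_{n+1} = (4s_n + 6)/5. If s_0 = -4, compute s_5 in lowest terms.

s_1 = (4·(-4) + 6)/5 = -2.
s_2 = (4·(-2) + 6)/5 = -2/5.
s_3 = (4·(-2/5) + 6)/5 = 22/25.
s_4 = (4·(22/25) + 6)/5 = 238/125.
s_5 = (4·(238/125) + 6)/5 = 1702/625.

1702/625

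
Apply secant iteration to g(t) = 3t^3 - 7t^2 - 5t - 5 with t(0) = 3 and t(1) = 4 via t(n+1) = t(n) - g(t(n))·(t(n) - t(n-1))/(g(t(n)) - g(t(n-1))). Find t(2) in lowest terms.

173/57

g(3) = -2, g(4) = 55. t(2) = 4 - 55·(4 - 3)/(55 - (-2)) = 173/57.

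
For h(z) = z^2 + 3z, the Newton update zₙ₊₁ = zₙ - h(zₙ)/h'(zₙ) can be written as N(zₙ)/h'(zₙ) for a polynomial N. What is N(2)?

4

h'(z) = 2z + 3.
N(z) = z·h'(z) - h(z) = z·(2z + 3) - (z^2 + 3z) = z^2.
N(2) = 4.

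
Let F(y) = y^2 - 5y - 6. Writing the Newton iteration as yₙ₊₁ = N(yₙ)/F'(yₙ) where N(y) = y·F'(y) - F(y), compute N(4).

F'(y) = 2y - 5.
N(y) = y·F'(y) - F(y) = y·(2y - 5) - (y^2 - 5y - 6) = y^2 + 6.
N(4) = 22.

22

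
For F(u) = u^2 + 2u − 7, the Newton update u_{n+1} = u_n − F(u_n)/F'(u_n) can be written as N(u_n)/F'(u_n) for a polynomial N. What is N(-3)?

16

F'(u) = 2u + 2.
N(u) = u·F'(u) − F(u) = u·(2u + 2) − (u^2 + 2u − 7) = u^2 + 7.
N(-3) = 16.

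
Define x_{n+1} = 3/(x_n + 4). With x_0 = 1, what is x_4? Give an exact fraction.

x_1 = 3/(1 + 4) = 3/5.
x_2 = 3/(3/5 + 4) = 15/23.
x_3 = 3/(15/23 + 4) = 69/107.
x_4 = 3/(69/107 + 4) = 321/497.

321/497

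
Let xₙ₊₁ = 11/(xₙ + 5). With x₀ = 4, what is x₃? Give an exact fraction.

616/379

x₁ = 11/(4 + 5) = 11/9.
x₂ = 11/(11/9 + 5) = 99/56.
x₃ = 11/(99/56 + 5) = 616/379.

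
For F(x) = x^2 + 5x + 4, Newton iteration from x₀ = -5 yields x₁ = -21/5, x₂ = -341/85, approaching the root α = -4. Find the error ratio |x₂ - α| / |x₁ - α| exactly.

x₁ - α = -21/5 - (-4) = -21/5 + 4 = -1/5, so |x₁ - α| = 1/5.
x₂ - α = -341/85 - (-4) = -341/85 + 4 = -1/85, so |x₂ - α| = 1/85.
Ratio = (1/85) / (1/5) = 1/17.

1/17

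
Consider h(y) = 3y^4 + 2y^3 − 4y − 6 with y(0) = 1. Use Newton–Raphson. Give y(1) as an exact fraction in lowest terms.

h'(y) = 12y^3 + 6y^2 − 4.
h(1) = −5, h'(1) = 14, so y(1) = 1 − (−5)/14 = 19/14.

19/14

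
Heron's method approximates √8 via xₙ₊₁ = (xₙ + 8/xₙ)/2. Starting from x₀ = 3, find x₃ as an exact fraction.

665857/235416

x₁ = (3 + 8/3)/2 = 17/6.
x₂ = (17/6 + 8/(17/6))/2 = 577/204.
x₃ = (577/204 + 8/(577/204))/2 = 665857/235416.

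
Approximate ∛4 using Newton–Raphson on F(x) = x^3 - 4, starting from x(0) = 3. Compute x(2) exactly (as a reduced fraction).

F'(x) = 3x^2.
F(3) = 23, F'(3) = 27, so x(1) = 3 - 23/27 = 58/27.
F(58/27) = 116380/19683, F'(58/27) = 3364/243, so x(2) = (58/27) - (116380/19683)/(3364/243) = 117239/68121.

117239/68121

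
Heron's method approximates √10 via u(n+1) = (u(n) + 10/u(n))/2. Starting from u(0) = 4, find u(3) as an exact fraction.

u(1) = (4 + 10/4)/2 = 13/4.
u(2) = (13/4 + 10/(13/4))/2 = 329/104.
u(3) = (329/104 + 10/(329/104))/2 = 216401/68432.

216401/68432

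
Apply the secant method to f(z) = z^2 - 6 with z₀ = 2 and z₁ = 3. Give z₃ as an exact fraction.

22/9

f(2) = -2, f(3) = 3. z₂ = 3 - 3·(3 - 2)/(3 - (-2)) = 12/5.
f(3) = 3, f(12/5) = -6/25. z₃ = (12/5) - (-6/25)·((12/5) - 3)/((-6/25) - 3) = 22/9.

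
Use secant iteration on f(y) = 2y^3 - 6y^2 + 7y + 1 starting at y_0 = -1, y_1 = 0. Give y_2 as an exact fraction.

f(-1) = -14, f(0) = 1. y_2 = 0 - 1·(0 - (-1))/(1 - (-14)) = -1/15.

-1/15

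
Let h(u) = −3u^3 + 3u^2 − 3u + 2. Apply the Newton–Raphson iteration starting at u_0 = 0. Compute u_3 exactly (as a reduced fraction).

h'(u) = −9u^2 + 6u − 3.
h(0) = 2, h'(0) = −3, so u_1 = 0 − 2/(−3) = 2/3.
h(2/3) = 4/9, h'(2/3) = −3, so u_2 = (2/3) − (4/9)/(−3) = 22/27.
h(22/27) = −496/6561, h'(22/27) = −331/81, so u_3 = (22/27) − (−496/6561)/(−331/81) = 21350/26811.

21350/26811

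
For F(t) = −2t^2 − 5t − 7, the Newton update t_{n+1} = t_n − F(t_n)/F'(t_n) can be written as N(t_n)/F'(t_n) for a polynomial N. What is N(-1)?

5

F'(t) = −4t − 5.
N(t) = t·F'(t) − F(t) = t·(−4t − 5) − (−2t^2 − 5t − 7) = −2t^2 + 7.
N(-1) = 5.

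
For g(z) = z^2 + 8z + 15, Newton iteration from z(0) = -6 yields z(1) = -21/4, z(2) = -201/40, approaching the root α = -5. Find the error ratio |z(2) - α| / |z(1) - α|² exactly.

2/5

z(1) - α = -21/4 - (-5) = -21/4 + 5 = -1/4, so |z(1) - α| = 1/4.
z(2) - α = -201/40 - (-5) = -201/40 + 5 = -1/40, so |z(2) - α| = 1/40.
|z(1) - α|² = 1/16.
Ratio = (1/40) / (1/16) = 2/5.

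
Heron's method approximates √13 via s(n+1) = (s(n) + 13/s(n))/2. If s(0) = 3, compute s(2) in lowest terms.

119/33

s(1) = (3 + 13/3)/2 = 11/3.
s(2) = (11/3 + 13/(11/3))/2 = 119/33.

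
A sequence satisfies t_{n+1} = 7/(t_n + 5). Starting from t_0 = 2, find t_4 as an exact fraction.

t_1 = 7/(2 + 5) = 1.
t_2 = 7/(1 + 5) = 7/6.
t_3 = 7/(7/6 + 5) = 42/37.
t_4 = 7/(42/37 + 5) = 259/227.

259/227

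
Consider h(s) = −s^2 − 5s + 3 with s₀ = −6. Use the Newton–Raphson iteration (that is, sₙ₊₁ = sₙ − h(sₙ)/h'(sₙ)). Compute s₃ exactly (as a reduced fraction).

h'(s) = −2s − 5.
h(−6) = −3, h'(−6) = 7, so s₁ = (−6) − (−3)/7 = −39/7.
h(−39/7) = −9/49, h'(−39/7) = 43/7, so s₂ = (−39/7) − (−9/49)/(43/7) = −1668/301.
h(−1668/301) = −81/90601, h'(−1668/301) = 1831/301, so s₃ = (−1668/301) − (−81/90601)/(1831/301) = −3054027/551131.

−3054027/551131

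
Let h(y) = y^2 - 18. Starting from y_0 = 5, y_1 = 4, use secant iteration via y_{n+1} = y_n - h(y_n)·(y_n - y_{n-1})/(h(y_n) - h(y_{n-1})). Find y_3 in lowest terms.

h(5) = 7, h(4) = -2. y_2 = 4 - (-2)·(4 - 5)/((-2) - 7) = 38/9.
h(4) = -2, h(38/9) = -14/81. y_3 = (38/9) - (-14/81)·((38/9) - 4)/((-14/81) - (-2)) = 157/37.

157/37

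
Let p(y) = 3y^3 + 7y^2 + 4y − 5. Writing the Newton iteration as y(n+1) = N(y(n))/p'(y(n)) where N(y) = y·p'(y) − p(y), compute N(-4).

p'(y) = 9y^2 + 14y + 4.
N(y) = y·p'(y) − p(y) = y·(9y^2 + 14y + 4) − (3y^3 + 7y^2 + 4y − 5) = 6y^3 + 7y^2 + 5.
N(-4) = −267.

−267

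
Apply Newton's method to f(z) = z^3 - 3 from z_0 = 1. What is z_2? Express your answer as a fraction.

331/225

f'(z) = 3z^2.
f(1) = -2, f'(1) = 3, so z_1 = 1 - (-2)/3 = 5/3.
f(5/3) = 44/27, f'(5/3) = 25/3, so z_2 = (5/3) - (44/27)/(25/3) = 331/225.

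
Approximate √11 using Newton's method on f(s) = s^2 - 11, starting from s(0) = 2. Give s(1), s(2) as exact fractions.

f'(s) = 2s.
f(2) = -7, f'(2) = 4, so s(1) = 2 - (-7)/4 = 15/4.
f(15/4) = 49/16, f'(15/4) = 15/2, so s(2) = (15/4) - (49/16)/(15/2) = 401/120.

s(1) = 15/4, s(2) = 401/120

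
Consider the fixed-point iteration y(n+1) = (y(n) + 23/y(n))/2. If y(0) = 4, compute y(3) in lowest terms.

y(1) = (4 + 23/4)/2 = 39/8.
y(2) = (39/8 + 23/(39/8))/2 = 2993/624.
y(3) = (2993/624 + 23/(2993/624))/2 = 17913697/3735264.

17913697/3735264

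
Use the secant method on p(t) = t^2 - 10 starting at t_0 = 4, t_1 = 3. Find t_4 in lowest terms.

p(4) = 6, p(3) = -1. t_2 = 3 - (-1)·(3 - 4)/((-1) - 6) = 22/7.
p(3) = -1, p(22/7) = -6/49. t_3 = (22/7) - (-6/49)·((22/7) - 3)/((-6/49) - (-1)) = 136/43.
p(22/7) = -6/49, p(136/43) = 6/1849. t_4 = (136/43) - (6/1849)·((136/43) - (22/7))/((6/1849) - (-6/49)) = 3001/949.

3001/949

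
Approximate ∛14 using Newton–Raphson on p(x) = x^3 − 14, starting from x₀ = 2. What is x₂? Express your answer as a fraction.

p'(x) = 3x^2.
p(2) = −6, p'(2) = 12, so x₁ = 2 − (−6)/12 = 5/2.
p(5/2) = 13/8, p'(5/2) = 75/4, so x₂ = (5/2) − (13/8)/(75/4) = 181/75.

181/75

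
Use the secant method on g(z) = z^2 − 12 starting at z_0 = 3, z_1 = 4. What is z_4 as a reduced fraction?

g(3) = −3, g(4) = 4. z_2 = 4 − 4·(4 − 3)/(4 − (−3)) = 24/7.
g(4) = 4, g(24/7) = −12/49. z_3 = (24/7) − (−12/49)·((24/7) − 4)/((−12/49) − 4) = 45/13.
g(24/7) = −12/49, g(45/13) = −3/169. z_4 = (45/13) − (−3/169)·((45/13) − (24/7))/((−3/169) − (−12/49)) = 724/209.

724/209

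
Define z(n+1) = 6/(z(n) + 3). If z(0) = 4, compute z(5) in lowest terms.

z(1) = 6/(4 + 3) = 6/7.
z(2) = 6/(6/7 + 3) = 14/9.
z(3) = 6/(14/9 + 3) = 54/41.
z(4) = 6/(54/41 + 3) = 82/59.
z(5) = 6/(82/59 + 3) = 354/259.

354/259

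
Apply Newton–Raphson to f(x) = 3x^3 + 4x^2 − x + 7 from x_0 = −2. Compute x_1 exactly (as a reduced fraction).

f'(x) = 9x^2 + 8x − 1.
f(−2) = 1, f'(−2) = 19, so x_1 = (−2) − 1/19 = −39/19.

−39/19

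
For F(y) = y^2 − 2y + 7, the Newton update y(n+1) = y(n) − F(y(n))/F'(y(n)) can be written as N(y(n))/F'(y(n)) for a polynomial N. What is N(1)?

−6

F'(y) = 2y − 2.
N(y) = y·F'(y) − F(y) = y·(2y − 2) − (y^2 − 2y + 7) = y^2 − 7.
N(1) = −6.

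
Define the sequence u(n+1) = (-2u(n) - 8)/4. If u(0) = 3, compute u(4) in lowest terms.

u(1) = (-2·3 - 8)/4 = -7/2.
u(2) = (-2·(-7/2) - 8)/4 = -1/4.
u(3) = (-2·(-1/4) - 8)/4 = -15/8.
u(4) = (-2·(-15/8) - 8)/4 = -17/16.

-17/16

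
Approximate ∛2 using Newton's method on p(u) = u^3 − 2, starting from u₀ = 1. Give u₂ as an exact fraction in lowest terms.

p'(u) = 3u^2.
p(1) = −1, p'(1) = 3, so u₁ = 1 − (−1)/3 = 4/3.
p(4/3) = 10/27, p'(4/3) = 16/3, so u₂ = (4/3) − (10/27)/(16/3) = 91/72.

91/72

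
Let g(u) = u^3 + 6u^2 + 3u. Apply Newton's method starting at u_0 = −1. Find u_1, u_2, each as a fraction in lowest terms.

u_1 = −2/3, u_2 = −56/99

g'(u) = 3u^2 + 12u + 3.
g(−1) = 2, g'(−1) = −6, so u_1 = (−1) − 2/(−6) = −2/3.
g(−2/3) = 10/27, g'(−2/3) = −11/3, so u_2 = (−2/3) − (10/27)/(−11/3) = −56/99.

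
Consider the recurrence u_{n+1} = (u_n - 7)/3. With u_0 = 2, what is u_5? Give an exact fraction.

u_1 = (2 - 7)/3 = -5/3.
u_2 = ((-5/3) - 7)/3 = -26/9.
u_3 = ((-26/9) - 7)/3 = -89/27.
u_4 = ((-89/27) - 7)/3 = -278/81.
u_5 = ((-278/81) - 7)/3 = -845/243.

-845/243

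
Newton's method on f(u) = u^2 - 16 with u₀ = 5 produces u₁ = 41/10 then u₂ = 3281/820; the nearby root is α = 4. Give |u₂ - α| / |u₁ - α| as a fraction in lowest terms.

u₁ - α = 41/10 - 4 = 1/10, so |u₁ - α| = 1/10.
u₂ - α = 3281/820 - 4 = 1/820, so |u₂ - α| = 1/820.
Ratio = (1/820) / (1/10) = 1/82.

1/82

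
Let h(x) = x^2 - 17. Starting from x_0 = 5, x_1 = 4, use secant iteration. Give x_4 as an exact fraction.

h(5) = 8, h(4) = -1. x_2 = 4 - (-1)·(4 - 5)/((-1) - 8) = 37/9.
h(4) = -1, h(37/9) = -8/81. x_3 = (37/9) - (-8/81)·((37/9) - 4)/((-8/81) - (-1)) = 301/73.
h(37/9) = -8/81, h(301/73) = 8/5329. x_4 = (301/73) - (8/5329)·((301/73) - (37/9))/((8/5329) - (-8/81)) = 11153/2705.

11153/2705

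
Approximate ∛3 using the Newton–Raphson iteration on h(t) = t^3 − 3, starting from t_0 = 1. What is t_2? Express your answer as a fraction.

h'(t) = 3t^2.
h(1) = −2, h'(1) = 3, so t_1 = 1 − (−2)/3 = 5/3.
h(5/3) = 44/27, h'(5/3) = 25/3, so t_2 = (5/3) − (44/27)/(25/3) = 331/225.

331/225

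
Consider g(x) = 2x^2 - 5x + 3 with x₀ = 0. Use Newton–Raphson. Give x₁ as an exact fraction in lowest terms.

g'(x) = 4x - 5.
g(0) = 3, g'(0) = -5, so x₁ = 0 - 3/(-5) = 3/5.

3/5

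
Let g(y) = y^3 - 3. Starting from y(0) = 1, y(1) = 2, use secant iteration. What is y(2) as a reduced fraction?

g(1) = -2, g(2) = 5. y(2) = 2 - 5·(2 - 1)/(5 - (-2)) = 9/7.

9/7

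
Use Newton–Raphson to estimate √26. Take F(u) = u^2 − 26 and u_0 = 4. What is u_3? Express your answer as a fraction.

1468273/287952

F'(u) = 2u.
F(4) = −10, F'(4) = 8, so u_1 = 4 − (−10)/8 = 21/4.
F(21/4) = 25/16, F'(21/4) = 21/2, so u_2 = (21/4) − (25/16)/(21/2) = 857/168.
F(857/168) = 625/28224, F'(857/168) = 857/84, so u_3 = (857/168) − (625/28224)/(857/84) = 1468273/287952.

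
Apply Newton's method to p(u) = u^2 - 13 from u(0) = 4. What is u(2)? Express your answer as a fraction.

1673/464

p'(u) = 2u.
p(4) = 3, p'(4) = 8, so u(1) = 4 - 3/8 = 29/8.
p(29/8) = 9/64, p'(29/8) = 29/4, so u(2) = (29/8) - (9/64)/(29/4) = 1673/464.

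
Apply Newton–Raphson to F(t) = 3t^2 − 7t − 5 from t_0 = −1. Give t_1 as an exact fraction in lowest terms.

F'(t) = 6t − 7.
F(−1) = 5, F'(−1) = −13, so t_1 = (−1) − 5/(−13) = −8/13.

−8/13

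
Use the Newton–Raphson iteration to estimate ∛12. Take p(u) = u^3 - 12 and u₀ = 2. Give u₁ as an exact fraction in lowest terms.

p'(u) = 3u^2.
p(2) = -4, p'(2) = 12, so u₁ = 2 - (-4)/12 = 7/3.

7/3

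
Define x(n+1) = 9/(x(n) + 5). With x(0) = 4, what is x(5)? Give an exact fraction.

x(1) = 9/(4 + 5) = 1.
x(2) = 9/(1 + 5) = 3/2.
x(3) = 9/(3/2 + 5) = 18/13.
x(4) = 9/(18/13 + 5) = 117/83.
x(5) = 9/(117/83 + 5) = 747/532.

747/532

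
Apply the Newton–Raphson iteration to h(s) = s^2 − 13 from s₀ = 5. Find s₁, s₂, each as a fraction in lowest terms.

s₁ = 19/5, s₂ = 343/95

h'(s) = 2s.
h(5) = 12, h'(5) = 10, so s₁ = 5 − 12/10 = 19/5.
h(19/5) = 36/25, h'(19/5) = 38/5, so s₂ = (19/5) − (36/25)/(38/5) = 343/95.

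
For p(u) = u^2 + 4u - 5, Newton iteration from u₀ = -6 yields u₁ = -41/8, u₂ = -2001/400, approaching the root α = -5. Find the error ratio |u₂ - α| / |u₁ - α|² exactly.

u₁ - α = -41/8 - (-5) = -41/8 + 5 = -1/8, so |u₁ - α| = 1/8.
u₂ - α = -2001/400 - (-5) = -2001/400 + 5 = -1/400, so |u₂ - α| = 1/400.
|u₁ - α|² = 1/64.
Ratio = (1/400) / (1/64) = 4/25.

4/25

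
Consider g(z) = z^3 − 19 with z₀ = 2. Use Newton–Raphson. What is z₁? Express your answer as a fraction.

35/12

g'(z) = 3z^2.
g(2) = −11, g'(2) = 12, so z₁ = 2 − (−11)/12 = 35/12.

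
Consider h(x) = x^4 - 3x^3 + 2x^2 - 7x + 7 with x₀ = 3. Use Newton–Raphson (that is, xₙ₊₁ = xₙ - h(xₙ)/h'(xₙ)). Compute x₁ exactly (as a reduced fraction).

h'(x) = 4x^3 - 9x^2 + 4x - 7.
h(3) = 4, h'(3) = 32, so x₁ = 3 - 4/32 = 23/8.

23/8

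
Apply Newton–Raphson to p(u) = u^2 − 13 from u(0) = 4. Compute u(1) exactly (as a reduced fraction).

p'(u) = 2u.
p(4) = 3, p'(4) = 8, so u(1) = 4 − 3/8 = 29/8.

29/8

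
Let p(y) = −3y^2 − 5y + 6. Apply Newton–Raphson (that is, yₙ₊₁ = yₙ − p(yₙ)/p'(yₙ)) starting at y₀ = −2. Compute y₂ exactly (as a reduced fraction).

p'(y) = −6y − 5.
p(−2) = 4, p'(−2) = 7, so y₁ = (−2) − 4/7 = −18/7.
p(−18/7) = −48/49, p'(−18/7) = 73/7, so y₂ = (−18/7) − (−48/49)/(73/7) = −1266/511.

−1266/511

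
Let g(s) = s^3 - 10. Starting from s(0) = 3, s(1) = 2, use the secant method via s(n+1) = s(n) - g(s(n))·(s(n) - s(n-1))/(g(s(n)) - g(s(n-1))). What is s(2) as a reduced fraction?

g(3) = 17, g(2) = -2. s(2) = 2 - (-2)·(2 - 3)/((-2) - 17) = 40/19.

40/19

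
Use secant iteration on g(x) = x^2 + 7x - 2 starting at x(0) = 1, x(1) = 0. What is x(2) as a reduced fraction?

g(1) = 6, g(0) = -2. x(2) = 0 - (-2)·(0 - 1)/((-2) - 6) = 1/4.

1/4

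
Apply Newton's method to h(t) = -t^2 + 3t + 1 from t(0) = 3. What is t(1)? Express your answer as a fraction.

10/3

h'(t) = -2t + 3.
h(3) = 1, h'(3) = -3, so t(1) = 3 - 1/(-3) = 10/3.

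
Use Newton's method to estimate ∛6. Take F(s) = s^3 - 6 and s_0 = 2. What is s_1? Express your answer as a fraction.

F'(s) = 3s^2.
F(2) = 2, F'(2) = 12, so s_1 = 2 - 2/12 = 11/6.

11/6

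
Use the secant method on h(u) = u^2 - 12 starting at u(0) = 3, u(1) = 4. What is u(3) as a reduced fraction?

45/13

h(3) = -3, h(4) = 4. u(2) = 4 - 4·(4 - 3)/(4 - (-3)) = 24/7.
h(4) = 4, h(24/7) = -12/49. u(3) = (24/7) - (-12/49)·((24/7) - 4)/((-12/49) - 4) = 45/13.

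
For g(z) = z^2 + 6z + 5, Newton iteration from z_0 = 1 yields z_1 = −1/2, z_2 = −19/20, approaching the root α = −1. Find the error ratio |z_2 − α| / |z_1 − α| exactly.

1/10

z_1 − α = −1/2 − (−1) = −1/2 + 1 = 1/2, so |z_1 − α| = 1/2.
z_2 − α = −19/20 − (−1) = −19/20 + 1 = 1/20, so |z_2 − α| = 1/20.
Ratio = (1/20) / (1/2) = 1/10.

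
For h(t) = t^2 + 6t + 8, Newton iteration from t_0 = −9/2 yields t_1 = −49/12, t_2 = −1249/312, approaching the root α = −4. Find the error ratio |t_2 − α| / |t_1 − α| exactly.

t_1 − α = −49/12 − (−4) = −49/12 + 4 = −1/12, so |t_1 − α| = 1/12.
t_2 − α = −1249/312 − (−4) = −1249/312 + 4 = −1/312, so |t_2 − α| = 1/312.
Ratio = (1/312) / (1/12) = 1/26.

1/26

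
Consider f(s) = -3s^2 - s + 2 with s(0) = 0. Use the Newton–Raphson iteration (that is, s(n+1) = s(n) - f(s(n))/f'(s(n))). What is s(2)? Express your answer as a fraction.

f'(s) = -6s - 1.
f(0) = 2, f'(0) = -1, so s(1) = 0 - 2/(-1) = 2.
f(2) = -12, f'(2) = -13, so s(2) = 2 - (-12)/(-13) = 14/13.

14/13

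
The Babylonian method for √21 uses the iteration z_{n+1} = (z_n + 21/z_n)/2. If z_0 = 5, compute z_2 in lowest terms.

527/115

z_1 = (5 + 21/5)/2 = 23/5.
z_2 = (23/5 + 21/(23/5))/2 = 527/115.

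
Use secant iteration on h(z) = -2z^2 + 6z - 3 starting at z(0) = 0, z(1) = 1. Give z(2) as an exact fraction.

3/4

h(0) = -3, h(1) = 1. z(2) = 1 - 1·(1 - 0)/(1 - (-3)) = 3/4.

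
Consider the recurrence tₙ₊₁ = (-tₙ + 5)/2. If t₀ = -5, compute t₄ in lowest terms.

t₁ = (-(-5) + 5)/2 = 5.
t₂ = (-5 + 5)/2 = 0.
t₃ = (-0 + 5)/2 = 5/2.
t₄ = (-(5/2) + 5)/2 = 5/4.

5/4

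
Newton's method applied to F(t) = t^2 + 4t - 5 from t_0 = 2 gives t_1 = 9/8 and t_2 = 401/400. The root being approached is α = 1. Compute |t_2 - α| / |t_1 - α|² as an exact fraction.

t_1 - α = 9/8 - 1 = 1/8, so |t_1 - α| = 1/8.
t_2 - α = 401/400 - 1 = 1/400, so |t_2 - α| = 1/400.
|t_1 - α|² = 1/64.
Ratio = (1/400) / (1/64) = 4/25.

4/25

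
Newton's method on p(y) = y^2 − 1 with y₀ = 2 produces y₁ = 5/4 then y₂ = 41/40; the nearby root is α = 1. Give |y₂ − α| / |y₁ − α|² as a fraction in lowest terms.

2/5

y₁ − α = 5/4 − 1 = 1/4, so |y₁ − α| = 1/4.
y₂ − α = 41/40 − 1 = 1/40, so |y₂ − α| = 1/40.
|y₁ − α|² = 1/16.
Ratio = (1/40) / (1/16) = 2/5.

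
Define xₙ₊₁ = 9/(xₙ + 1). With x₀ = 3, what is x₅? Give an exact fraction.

x₁ = 9/(3 + 1) = 9/4.
x₂ = 9/(9/4 + 1) = 36/13.
x₃ = 9/(36/13 + 1) = 117/49.
x₄ = 9/(117/49 + 1) = 441/166.
x₅ = 9/(441/166 + 1) = 1494/607.

1494/607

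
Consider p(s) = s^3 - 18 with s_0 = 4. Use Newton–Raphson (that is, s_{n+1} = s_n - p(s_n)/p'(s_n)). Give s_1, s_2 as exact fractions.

p'(s) = 3s^2.
p(4) = 46, p'(4) = 48, so s_1 = 4 - 46/48 = 73/24.
p(73/24) = 140185/13824, p'(73/24) = 5329/192, so s_2 = (73/24) - (140185/13824)/(5329/192) = 513433/191844.

s_1 = 73/24, s_2 = 513433/191844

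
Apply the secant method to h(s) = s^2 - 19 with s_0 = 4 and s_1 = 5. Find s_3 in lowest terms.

h(4) = -3, h(5) = 6. s_2 = 5 - 6·(5 - 4)/(6 - (-3)) = 13/3.
h(5) = 6, h(13/3) = -2/9. s_3 = (13/3) - (-2/9)·((13/3) - 5)/((-2/9) - 6) = 61/14.

61/14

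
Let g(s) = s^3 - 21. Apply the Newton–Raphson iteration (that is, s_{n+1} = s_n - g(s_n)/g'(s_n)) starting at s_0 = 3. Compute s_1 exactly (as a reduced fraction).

g'(s) = 3s^2.
g(3) = 6, g'(3) = 27, so s_1 = 3 - 6/27 = 25/9.

25/9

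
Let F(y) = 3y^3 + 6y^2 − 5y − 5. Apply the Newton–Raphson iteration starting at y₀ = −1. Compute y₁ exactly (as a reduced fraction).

F'(y) = 9y^2 + 12y − 5.
F(−1) = 3, F'(−1) = −8, so y₁ = (−1) − 3/(−8) = −5/8.

−5/8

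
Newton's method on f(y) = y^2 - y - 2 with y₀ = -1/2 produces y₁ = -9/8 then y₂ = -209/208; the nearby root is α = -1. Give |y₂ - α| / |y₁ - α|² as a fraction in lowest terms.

y₁ - α = -9/8 - (-1) = -9/8 + 1 = -1/8, so |y₁ - α| = 1/8.
y₂ - α = -209/208 - (-1) = -209/208 + 1 = -1/208, so |y₂ - α| = 1/208.
|y₁ - α|² = 1/64.
Ratio = (1/208) / (1/64) = 4/13.

4/13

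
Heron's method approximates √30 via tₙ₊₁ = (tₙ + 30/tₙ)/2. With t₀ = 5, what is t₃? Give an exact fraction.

t₁ = (5 + 30/5)/2 = 11/2.
t₂ = (11/2 + 30/(11/2))/2 = 241/44.
t₃ = (241/44 + 30/(241/44))/2 = 116161/21208.

116161/21208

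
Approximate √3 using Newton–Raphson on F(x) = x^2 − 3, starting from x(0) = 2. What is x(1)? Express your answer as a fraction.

F'(x) = 2x.
F(2) = 1, F'(2) = 4, so x(1) = 2 − 1/4 = 7/4.

7/4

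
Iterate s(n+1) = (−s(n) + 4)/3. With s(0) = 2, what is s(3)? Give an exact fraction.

s(1) = (−2 + 4)/3 = 2/3.
s(2) = (−(2/3) + 4)/3 = 10/9.
s(3) = (−(10/9) + 4)/3 = 26/27.

26/27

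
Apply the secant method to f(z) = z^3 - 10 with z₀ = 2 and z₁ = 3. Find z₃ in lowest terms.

15250/7129

f(2) = -2, f(3) = 17. z₂ = 3 - 17·(3 - 2)/(17 - (-2)) = 40/19.
f(3) = 17, f(40/19) = -4590/6859. z₃ = (40/19) - (-4590/6859)·((40/19) - 3)/((-4590/6859) - 17) = 15250/7129.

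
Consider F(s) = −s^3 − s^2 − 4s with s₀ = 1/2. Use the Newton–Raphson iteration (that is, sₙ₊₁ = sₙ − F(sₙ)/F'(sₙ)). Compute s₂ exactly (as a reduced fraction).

9/4255

F'(s) = −3s^2 − 2s − 4.
F(1/2) = −19/8, F'(1/2) = −23/4, so s₁ = (1/2) − (−19/8)/(−23/4) = 2/23.
F(2/23) = −4332/12167, F'(2/23) = −2220/529, so s₂ = (2/23) − (−4332/12167)/(−2220/529) = 9/4255.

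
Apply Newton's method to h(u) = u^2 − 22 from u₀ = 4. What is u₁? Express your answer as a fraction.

19/4

h'(u) = 2u.
h(4) = −6, h'(4) = 8, so u₁ = 4 − (−6)/8 = 19/4.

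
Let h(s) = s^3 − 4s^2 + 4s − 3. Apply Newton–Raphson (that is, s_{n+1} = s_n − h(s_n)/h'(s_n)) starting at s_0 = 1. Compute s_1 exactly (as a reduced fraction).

h'(s) = 3s^2 − 8s + 4.
h(1) = −2, h'(1) = −1, so s_1 = 1 − (−2)/(−1) = −1.

−1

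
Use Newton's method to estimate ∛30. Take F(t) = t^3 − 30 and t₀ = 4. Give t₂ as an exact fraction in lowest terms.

F'(t) = 3t^2.
F(4) = 34, F'(4) = 48, so t₁ = 4 − 34/48 = 79/24.
F(79/24) = 78319/13824, F'(79/24) = 6241/192, so t₂ = (79/24) − (78319/13824)/(6241/192) = 700399/224676.

700399/224676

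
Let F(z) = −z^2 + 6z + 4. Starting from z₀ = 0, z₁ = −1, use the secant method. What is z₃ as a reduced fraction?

−32/53

F(0) = 4, F(−1) = −3. z₂ = (−1) − (−3)·((−1) − 0)/((−3) − 4) = −4/7.
F(−1) = −3, F(−4/7) = 12/49. z₃ = (−4/7) − (12/49)·((−4/7) − (−1))/((12/49) − (−3)) = −32/53.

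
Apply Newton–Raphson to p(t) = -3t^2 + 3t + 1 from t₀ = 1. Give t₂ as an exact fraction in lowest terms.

p'(t) = -6t + 3.
p(1) = 1, p'(1) = -3, so t₁ = 1 - 1/(-3) = 4/3.
p(4/3) = -1/3, p'(4/3) = -5, so t₂ = (4/3) - (-1/3)/(-5) = 19/15.

19/15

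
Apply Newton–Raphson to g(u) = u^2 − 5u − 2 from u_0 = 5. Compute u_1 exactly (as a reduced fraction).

27/5

g'(u) = 2u − 5.
g(5) = −2, g'(5) = 5, so u_1 = 5 − (−2)/5 = 27/5.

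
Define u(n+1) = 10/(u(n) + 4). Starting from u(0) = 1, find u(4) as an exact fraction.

u(1) = 10/(1 + 4) = 2.
u(2) = 10/(2 + 4) = 5/3.
u(3) = 10/(5/3 + 4) = 30/17.
u(4) = 10/(30/17 + 4) = 85/49.

85/49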